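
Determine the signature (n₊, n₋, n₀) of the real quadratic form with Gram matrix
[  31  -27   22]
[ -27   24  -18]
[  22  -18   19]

step 0: pivot 31 → sign +
step 1: pivot 15/31 → sign +
step 2: pivot 3/5 → sign +
signature = (3, 0, 0)

Answer: (3, 0, 0)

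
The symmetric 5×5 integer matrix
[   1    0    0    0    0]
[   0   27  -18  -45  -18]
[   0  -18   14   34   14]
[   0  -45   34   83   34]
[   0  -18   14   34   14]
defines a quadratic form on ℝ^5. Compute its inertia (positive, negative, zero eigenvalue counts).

Answer: (3, 0, 2)

Derivation:
step 0: pivot 1 → sign +
step 1: pivot 27 → sign +
step 2: pivot 2 → sign +
step 3: row/col 3 already zero → sign 0
step 4: row/col 4 already zero → sign 0
signature = (3, 0, 2)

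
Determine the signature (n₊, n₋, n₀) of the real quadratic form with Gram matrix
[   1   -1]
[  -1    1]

step 0: pivot 1 → sign +
step 1: row/col 1 already zero → sign 0
signature = (1, 0, 1)

Answer: (1, 0, 1)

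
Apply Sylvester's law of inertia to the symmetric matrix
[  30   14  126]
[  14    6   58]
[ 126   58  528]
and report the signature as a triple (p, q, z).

Answer: (1, 1, 1)

Derivation:
step 0: pivot 30 → sign +
step 1: pivot -8/15 → sign −
step 2: row/col 2 already zero → sign 0
signature = (1, 1, 1)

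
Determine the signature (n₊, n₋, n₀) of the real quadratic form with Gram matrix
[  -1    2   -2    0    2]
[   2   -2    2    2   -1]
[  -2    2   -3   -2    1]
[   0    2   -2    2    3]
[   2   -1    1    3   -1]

Answer: (1, 3, 1)

Derivation:
step 0: pivot -1 → sign −
step 1: pivot 2 → sign +
step 2: pivot -1 → sign −
step 3: pivot -3/2 → sign −
step 4: row/col 4 already zero → sign 0
signature = (1, 3, 1)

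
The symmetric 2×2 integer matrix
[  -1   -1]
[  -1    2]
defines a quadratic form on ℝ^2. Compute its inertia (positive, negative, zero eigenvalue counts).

step 0: pivot -1 → sign −
step 1: pivot 3 → sign +
signature = (1, 1, 0)

Answer: (1, 1, 0)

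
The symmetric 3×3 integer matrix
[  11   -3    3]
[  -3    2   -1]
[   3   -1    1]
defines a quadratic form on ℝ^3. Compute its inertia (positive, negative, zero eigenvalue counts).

step 0: pivot 11 → sign +
step 1: pivot 13/11 → sign +
step 2: pivot 2/13 → sign +
signature = (3, 0, 0)

Answer: (3, 0, 0)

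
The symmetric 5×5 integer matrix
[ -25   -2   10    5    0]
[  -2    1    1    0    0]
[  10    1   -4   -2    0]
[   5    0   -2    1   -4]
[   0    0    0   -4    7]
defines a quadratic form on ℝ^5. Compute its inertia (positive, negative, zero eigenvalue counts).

Answer: (2, 3, 0)

Derivation:
step 0: pivot -25 → sign −
step 1: pivot 29/25 → sign +
step 2: pivot -1/29 → sign −
step 3: pivot 2 → sign +
step 4: pivot -1 → sign −
signature = (2, 3, 0)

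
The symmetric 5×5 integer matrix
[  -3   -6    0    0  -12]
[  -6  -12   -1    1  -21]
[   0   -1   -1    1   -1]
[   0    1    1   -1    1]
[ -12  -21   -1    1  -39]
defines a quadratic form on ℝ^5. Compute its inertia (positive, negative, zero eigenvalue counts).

Answer: (1, 3, 1)

Derivation:
step 0: pivot -3 → sign −
step 1: pivot -1 → sign −
step 2: pivot 1 → sign +
step 3: pivot -6 → sign −
step 4: row/col 4 already zero → sign 0
signature = (1, 3, 1)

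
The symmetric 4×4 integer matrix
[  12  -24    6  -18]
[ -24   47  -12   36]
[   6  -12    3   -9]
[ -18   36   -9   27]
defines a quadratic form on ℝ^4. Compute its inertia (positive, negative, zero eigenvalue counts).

Answer: (1, 1, 2)

Derivation:
step 0: pivot 12 → sign +
step 1: pivot -1 → sign −
step 2: row/col 2 already zero → sign 0
step 3: row/col 3 already zero → sign 0
signature = (1, 1, 2)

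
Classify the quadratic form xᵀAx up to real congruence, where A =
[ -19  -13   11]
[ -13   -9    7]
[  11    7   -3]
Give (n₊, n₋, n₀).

Answer: (1, 2, 0)

Derivation:
step 0: pivot -19 → sign −
step 1: pivot -2/19 → sign −
step 2: pivot 6 → sign +
signature = (1, 2, 0)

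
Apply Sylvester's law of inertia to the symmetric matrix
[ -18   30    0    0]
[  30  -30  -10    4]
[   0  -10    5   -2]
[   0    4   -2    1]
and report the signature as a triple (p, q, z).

Answer: (2, 1, 1)

Derivation:
step 0: pivot -18 → sign −
step 1: pivot 20 → sign +
step 2: pivot 1/5 → sign +
step 3: row/col 3 already zero → sign 0
signature = (2, 1, 1)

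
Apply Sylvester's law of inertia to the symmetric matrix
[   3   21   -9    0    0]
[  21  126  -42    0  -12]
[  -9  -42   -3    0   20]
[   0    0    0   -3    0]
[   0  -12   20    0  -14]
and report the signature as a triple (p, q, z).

step 0: pivot 3 → sign +
step 1: pivot -21 → sign −
step 2: pivot -9 → sign −
step 3: pivot -3 → sign −
step 4: pivot -2/63 → sign −
signature = (1, 4, 0)

Answer: (1, 4, 0)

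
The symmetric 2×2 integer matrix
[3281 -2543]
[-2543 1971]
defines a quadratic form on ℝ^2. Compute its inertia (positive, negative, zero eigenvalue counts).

Answer: (2, 0, 0)

Derivation:
step 0: pivot 3281 → sign +
step 1: pivot 2/3281 → sign +
signature = (2, 0, 0)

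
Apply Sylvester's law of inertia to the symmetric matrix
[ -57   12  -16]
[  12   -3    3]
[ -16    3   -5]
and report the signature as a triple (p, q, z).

Answer: (0, 3, 0)

Derivation:
step 0: pivot -57 → sign −
step 1: pivot -9/19 → sign −
step 2: pivot -2/9 → sign −
signature = (0, 3, 0)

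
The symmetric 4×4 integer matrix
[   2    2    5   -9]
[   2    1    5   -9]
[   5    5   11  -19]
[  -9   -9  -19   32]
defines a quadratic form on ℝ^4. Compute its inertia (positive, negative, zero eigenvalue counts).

step 0: pivot 2 → sign +
step 1: pivot -1 → sign −
step 2: pivot -3/2 → sign −
step 3: pivot -1/3 → sign −
signature = (1, 3, 0)

Answer: (1, 3, 0)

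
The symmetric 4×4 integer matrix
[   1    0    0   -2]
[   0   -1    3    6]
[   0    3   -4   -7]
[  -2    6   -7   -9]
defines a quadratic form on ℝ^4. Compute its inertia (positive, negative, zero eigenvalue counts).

Answer: (2, 2, 0)

Derivation:
step 0: pivot 1 → sign +
step 1: pivot -1 → sign −
step 2: pivot 5 → sign +
step 3: pivot -6/5 → sign −
signature = (2, 2, 0)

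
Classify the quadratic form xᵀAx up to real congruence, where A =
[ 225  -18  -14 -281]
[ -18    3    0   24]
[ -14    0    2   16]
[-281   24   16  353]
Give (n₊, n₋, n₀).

step 0: pivot 225 → sign +
step 1: pivot 39/25 → sign +
step 2: pivot 38/117 → sign +
step 3: pivot 2/19 → sign +
signature = (4, 0, 0)

Answer: (4, 0, 0)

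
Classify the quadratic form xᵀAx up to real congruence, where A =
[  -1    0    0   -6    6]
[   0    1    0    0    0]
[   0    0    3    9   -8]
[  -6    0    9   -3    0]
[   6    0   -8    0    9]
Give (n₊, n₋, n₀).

step 0: pivot -1 → sign −
step 1: pivot 1 → sign +
step 2: pivot 3 → sign +
step 3: pivot 6 → sign +
step 4: pivot -1/3 → sign −
signature = (3, 2, 0)

Answer: (3, 2, 0)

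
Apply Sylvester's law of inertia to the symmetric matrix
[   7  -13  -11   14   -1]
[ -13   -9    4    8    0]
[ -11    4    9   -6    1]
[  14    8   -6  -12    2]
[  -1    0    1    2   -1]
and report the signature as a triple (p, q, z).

step 0: pivot 7 → sign +
step 1: pivot -232/7 → sign −
step 2: pivot -33/232 → sign −
step 3: pivot -2/11 → sign −
step 4: row/col 4 already zero → sign 0
signature = (1, 3, 1)

Answer: (1, 3, 1)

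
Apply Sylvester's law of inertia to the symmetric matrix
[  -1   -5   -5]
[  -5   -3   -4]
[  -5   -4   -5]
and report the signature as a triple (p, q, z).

step 0: pivot -1 → sign −
step 1: pivot 22 → sign +
step 2: pivot -1/22 → sign −
signature = (1, 2, 0)

Answer: (1, 2, 0)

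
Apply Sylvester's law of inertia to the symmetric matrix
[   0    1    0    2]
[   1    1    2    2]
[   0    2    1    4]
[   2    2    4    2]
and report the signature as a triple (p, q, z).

step 0: pivot 1 → sign +
step 1: pivot -1 → sign −
step 2: pivot 1 → sign +
step 3: pivot -2 → sign −
signature = (2, 2, 0)

Answer: (2, 2, 0)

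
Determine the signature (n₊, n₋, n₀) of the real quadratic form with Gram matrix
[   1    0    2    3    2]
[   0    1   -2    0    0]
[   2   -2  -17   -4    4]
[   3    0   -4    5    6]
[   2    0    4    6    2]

step 0: pivot 1 → sign +
step 1: pivot 1 → sign +
step 2: pivot -25 → sign −
step 3: pivot -2 → sign −
step 4: row/col 4 already zero → sign 0
signature = (2, 2, 1)

Answer: (2, 2, 1)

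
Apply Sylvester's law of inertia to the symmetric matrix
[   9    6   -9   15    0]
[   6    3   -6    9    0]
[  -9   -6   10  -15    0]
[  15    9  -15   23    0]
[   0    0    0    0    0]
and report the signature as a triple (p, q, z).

step 0: pivot 9 → sign +
step 1: pivot -1 → sign −
step 2: pivot 1 → sign +
step 3: pivot -1 → sign −
step 4: row/col 4 already zero → sign 0
signature = (2, 2, 1)

Answer: (2, 2, 1)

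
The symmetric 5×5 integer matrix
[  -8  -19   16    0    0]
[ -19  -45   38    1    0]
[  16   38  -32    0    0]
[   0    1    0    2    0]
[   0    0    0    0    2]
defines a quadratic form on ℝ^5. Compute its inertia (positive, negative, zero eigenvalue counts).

step 0: pivot -8 → sign −
step 1: pivot 1/8 → sign +
step 2: pivot -6 → sign −
step 3: pivot 2 → sign +
step 4: row/col 4 already zero → sign 0
signature = (2, 2, 1)

Answer: (2, 2, 1)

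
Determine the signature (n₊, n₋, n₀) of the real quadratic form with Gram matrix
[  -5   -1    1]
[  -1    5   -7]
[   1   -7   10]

Answer: (2, 1, 0)

Derivation:
step 0: pivot -5 → sign −
step 1: pivot 26/5 → sign +
step 2: pivot 3/13 → sign +
signature = (2, 1, 0)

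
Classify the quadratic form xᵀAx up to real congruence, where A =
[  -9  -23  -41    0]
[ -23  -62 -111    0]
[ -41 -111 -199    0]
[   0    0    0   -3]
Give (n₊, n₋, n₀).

step 0: pivot -9 → sign −
step 1: pivot -29/9 → sign −
step 2: pivot -6/29 → sign −
step 3: pivot -3 → sign −
signature = (0, 4, 0)

Answer: (0, 4, 0)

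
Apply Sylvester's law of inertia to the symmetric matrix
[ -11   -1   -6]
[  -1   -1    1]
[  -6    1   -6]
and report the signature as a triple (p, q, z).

Answer: (0, 3, 0)

Derivation:
step 0: pivot -11 → sign −
step 1: pivot -10/11 → sign −
step 2: pivot -1/10 → sign −
signature = (0, 3, 0)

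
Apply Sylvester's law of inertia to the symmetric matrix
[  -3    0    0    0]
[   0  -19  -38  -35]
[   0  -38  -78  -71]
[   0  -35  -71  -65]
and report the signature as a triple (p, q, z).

step 0: pivot -3 → sign −
step 1: pivot -19 → sign −
step 2: pivot -2 → sign −
step 3: pivot -1/38 → sign −
signature = (0, 4, 0)

Answer: (0, 4, 0)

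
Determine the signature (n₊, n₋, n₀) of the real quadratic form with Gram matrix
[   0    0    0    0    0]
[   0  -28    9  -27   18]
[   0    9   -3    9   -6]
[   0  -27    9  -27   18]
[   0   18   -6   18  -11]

Answer: (1, 2, 2)

Derivation:
step 0: pivot -28 → sign −
step 1: pivot -3/28 → sign −
step 2: pivot 1 → sign +
step 3: row/col 3 already zero → sign 0
step 4: row/col 4 already zero → sign 0
signature = (1, 2, 2)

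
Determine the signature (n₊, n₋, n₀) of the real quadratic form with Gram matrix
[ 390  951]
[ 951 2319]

step 0: pivot 390 → sign +
step 1: pivot 3/130 → sign +
signature = (2, 0, 0)

Answer: (2, 0, 0)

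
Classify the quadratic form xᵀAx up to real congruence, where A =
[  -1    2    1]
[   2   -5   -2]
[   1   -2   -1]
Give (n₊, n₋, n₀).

step 0: pivot -1 → sign −
step 1: pivot -1 → sign −
step 2: row/col 2 already zero → sign 0
signature = (0, 2, 1)

Answer: (0, 2, 1)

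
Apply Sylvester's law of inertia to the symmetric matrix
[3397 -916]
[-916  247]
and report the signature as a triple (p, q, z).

Answer: (2, 0, 0)

Derivation:
step 0: pivot 3397 → sign +
step 1: pivot 3/3397 → sign +
signature = (2, 0, 0)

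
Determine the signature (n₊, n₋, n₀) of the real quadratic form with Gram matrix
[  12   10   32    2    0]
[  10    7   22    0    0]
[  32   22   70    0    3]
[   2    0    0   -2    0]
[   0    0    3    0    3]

step 0: pivot 12 → sign +
step 1: pivot -4/3 → sign −
step 2: pivot 1 → sign +
step 3: pivot -1/2 → sign −
step 4: pivot -3/2 → sign −
signature = (2, 3, 0)

Answer: (2, 3, 0)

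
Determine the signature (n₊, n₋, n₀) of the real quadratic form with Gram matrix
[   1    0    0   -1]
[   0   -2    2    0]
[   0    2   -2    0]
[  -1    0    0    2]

step 0: pivot 1 → sign +
step 1: pivot -2 → sign −
step 2: pivot 1 → sign +
step 3: row/col 3 already zero → sign 0
signature = (2, 1, 1)

Answer: (2, 1, 1)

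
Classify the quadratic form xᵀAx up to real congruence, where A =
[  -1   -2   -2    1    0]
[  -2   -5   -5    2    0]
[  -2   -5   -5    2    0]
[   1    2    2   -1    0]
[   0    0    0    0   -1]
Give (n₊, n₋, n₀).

step 0: pivot -1 → sign −
step 1: pivot -1 → sign −
step 2: pivot -1 → sign −
step 3: row/col 3 already zero → sign 0
step 4: row/col 4 already zero → sign 0
signature = (0, 3, 2)

Answer: (0, 3, 2)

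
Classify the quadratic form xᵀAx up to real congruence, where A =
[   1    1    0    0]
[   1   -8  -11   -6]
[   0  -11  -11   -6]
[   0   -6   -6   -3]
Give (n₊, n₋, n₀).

Answer: (3, 1, 0)

Derivation:
step 0: pivot 1 → sign +
step 1: pivot -9 → sign −
step 2: pivot 22/9 → sign +
step 3: pivot 3/11 → sign +
signature = (3, 1, 0)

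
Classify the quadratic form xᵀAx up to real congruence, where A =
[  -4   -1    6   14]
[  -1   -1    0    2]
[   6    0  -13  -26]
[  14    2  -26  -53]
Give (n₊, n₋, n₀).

step 0: pivot -4 → sign −
step 1: pivot -3/4 → sign −
step 2: pivot -1 → sign −
step 3: pivot 3 → sign +
signature = (1, 3, 0)

Answer: (1, 3, 0)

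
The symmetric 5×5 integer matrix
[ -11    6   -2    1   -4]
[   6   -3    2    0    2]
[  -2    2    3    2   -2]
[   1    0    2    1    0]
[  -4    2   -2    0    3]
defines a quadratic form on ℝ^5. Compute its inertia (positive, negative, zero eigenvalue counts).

Answer: (3, 1, 1)

Derivation:
step 0: pivot -11 → sign −
step 1: pivot 3/11 → sign +
step 2: pivot 1/3 → sign +
step 3: pivot 3 → sign +
step 4: row/col 4 already zero → sign 0
signature = (3, 1, 1)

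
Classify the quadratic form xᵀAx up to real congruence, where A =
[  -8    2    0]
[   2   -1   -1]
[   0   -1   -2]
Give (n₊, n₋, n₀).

step 0: pivot -8 → sign −
step 1: pivot -1/2 → sign −
step 2: row/col 2 already zero → sign 0
signature = (0, 2, 1)

Answer: (0, 2, 1)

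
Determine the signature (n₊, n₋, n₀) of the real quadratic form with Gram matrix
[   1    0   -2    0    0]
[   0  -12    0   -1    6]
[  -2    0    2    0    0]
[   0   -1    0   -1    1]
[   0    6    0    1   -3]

Answer: (2, 3, 0)

Derivation:
step 0: pivot 1 → sign +
step 1: pivot -12 → sign −
step 2: pivot -2 → sign −
step 3: pivot -11/12 → sign −
step 4: pivot 3/11 → sign +
signature = (2, 3, 0)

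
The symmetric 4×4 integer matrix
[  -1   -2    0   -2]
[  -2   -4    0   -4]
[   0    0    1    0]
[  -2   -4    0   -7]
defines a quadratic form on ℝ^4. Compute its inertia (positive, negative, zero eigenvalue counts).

Answer: (1, 2, 1)

Derivation:
step 0: pivot -1 → sign −
step 1: pivot 1 → sign +
step 2: pivot -3 → sign −
step 3: row/col 3 already zero → sign 0
signature = (1, 2, 1)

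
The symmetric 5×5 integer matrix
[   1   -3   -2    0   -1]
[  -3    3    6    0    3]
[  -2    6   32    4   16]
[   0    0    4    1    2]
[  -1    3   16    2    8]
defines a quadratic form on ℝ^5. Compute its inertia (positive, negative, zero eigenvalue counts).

step 0: pivot 1 → sign +
step 1: pivot -6 → sign −
step 2: pivot 28 → sign +
step 3: pivot 3/7 → sign +
step 4: row/col 4 already zero → sign 0
signature = (3, 1, 1)

Answer: (3, 1, 1)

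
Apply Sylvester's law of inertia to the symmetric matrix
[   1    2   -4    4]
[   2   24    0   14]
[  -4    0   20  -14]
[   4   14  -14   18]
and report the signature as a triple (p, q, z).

Answer: (3, 0, 1)

Derivation:
step 0: pivot 1 → sign +
step 1: pivot 20 → sign +
step 2: pivot 4/5 → sign +
step 3: row/col 3 already zero → sign 0
signature = (3, 0, 1)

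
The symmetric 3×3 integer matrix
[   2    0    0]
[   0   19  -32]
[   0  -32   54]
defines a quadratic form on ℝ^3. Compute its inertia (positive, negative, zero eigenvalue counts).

Answer: (3, 0, 0)

Derivation:
step 0: pivot 2 → sign +
step 1: pivot 19 → sign +
step 2: pivot 2/19 → sign +
signature = (3, 0, 0)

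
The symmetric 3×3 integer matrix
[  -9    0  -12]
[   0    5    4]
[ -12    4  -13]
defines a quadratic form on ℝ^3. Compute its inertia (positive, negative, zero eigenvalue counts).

Answer: (1, 2, 0)

Derivation:
step 0: pivot -9 → sign −
step 1: pivot 5 → sign +
step 2: pivot -1/5 → sign −
signature = (1, 2, 0)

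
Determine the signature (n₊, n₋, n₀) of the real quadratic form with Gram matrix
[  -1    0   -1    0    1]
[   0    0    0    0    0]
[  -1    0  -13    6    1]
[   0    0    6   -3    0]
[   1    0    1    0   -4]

step 0: pivot -1 → sign −
step 1: pivot -12 → sign −
step 2: pivot -3 → sign −
step 3: row/col 3 already zero → sign 0
step 4: row/col 4 already zero → sign 0
signature = (0, 3, 2)

Answer: (0, 3, 2)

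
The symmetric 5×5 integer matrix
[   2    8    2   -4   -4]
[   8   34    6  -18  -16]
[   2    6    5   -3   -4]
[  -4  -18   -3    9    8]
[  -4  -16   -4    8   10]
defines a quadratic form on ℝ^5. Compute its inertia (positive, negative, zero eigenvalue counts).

step 0: pivot 2 → sign +
step 1: pivot 2 → sign +
step 2: pivot 1 → sign +
step 3: pivot -2 → sign −
step 4: pivot 2 → sign +
signature = (4, 1, 0)

Answer: (4, 1, 0)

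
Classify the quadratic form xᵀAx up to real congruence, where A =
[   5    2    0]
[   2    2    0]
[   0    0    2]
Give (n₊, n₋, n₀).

step 0: pivot 5 → sign +
step 1: pivot 6/5 → sign +
step 2: pivot 2 → sign +
signature = (3, 0, 0)

Answer: (3, 0, 0)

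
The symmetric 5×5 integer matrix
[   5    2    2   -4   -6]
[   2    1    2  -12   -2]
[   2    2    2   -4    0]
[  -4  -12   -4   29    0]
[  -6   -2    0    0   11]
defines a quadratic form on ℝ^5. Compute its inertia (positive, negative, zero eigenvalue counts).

step 0: pivot 5 → sign +
step 1: pivot 1/5 → sign +
step 2: pivot -6 → sign −
step 3: pivot 85 → sign +
step 4: pivot -1/85 → sign −
signature = (3, 2, 0)

Answer: (3, 2, 0)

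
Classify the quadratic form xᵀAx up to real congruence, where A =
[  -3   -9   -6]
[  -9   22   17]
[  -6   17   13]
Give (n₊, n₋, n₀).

Answer: (1, 1, 1)

Derivation:
step 0: pivot -3 → sign −
step 1: pivot 49 → sign +
step 2: row/col 2 already zero → sign 0
signature = (1, 1, 1)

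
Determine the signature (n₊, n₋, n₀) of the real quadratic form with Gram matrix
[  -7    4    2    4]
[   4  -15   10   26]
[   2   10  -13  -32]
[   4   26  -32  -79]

step 0: pivot -7 → sign −
step 1: pivot -89/7 → sign −
step 2: pivot -237/89 → sign −
step 3: pivot 3/79 → sign +
signature = (1, 3, 0)

Answer: (1, 3, 0)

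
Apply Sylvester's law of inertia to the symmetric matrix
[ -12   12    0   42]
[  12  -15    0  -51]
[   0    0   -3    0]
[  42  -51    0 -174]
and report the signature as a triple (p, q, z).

step 0: pivot -12 → sign −
step 1: pivot -3 → sign −
step 2: pivot -3 → sign −
step 3: row/col 3 already zero → sign 0
signature = (0, 3, 1)

Answer: (0, 3, 1)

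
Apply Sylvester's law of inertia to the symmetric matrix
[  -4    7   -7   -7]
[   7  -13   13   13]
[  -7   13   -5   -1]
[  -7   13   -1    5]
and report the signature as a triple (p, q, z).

Answer: (1, 2, 1)

Derivation:
step 0: pivot -4 → sign −
step 1: pivot -3/4 → sign −
step 2: pivot 8 → sign +
step 3: row/col 3 already zero → sign 0
signature = (1, 2, 1)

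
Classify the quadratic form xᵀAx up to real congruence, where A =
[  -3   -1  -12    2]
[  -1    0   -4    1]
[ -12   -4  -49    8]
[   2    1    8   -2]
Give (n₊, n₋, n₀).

step 0: pivot -3 → sign −
step 1: pivot 1/3 → sign +
step 2: pivot -1 → sign −
step 3: pivot -1 → sign −
signature = (1, 3, 0)

Answer: (1, 3, 0)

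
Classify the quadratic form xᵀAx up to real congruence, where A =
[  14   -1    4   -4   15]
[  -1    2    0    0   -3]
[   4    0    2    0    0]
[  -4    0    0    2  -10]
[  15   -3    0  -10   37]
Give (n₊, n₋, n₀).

Answer: (3, 2, 0)

Derivation:
step 0: pivot 14 → sign +
step 1: pivot 27/14 → sign +
step 2: pivot 22/27 → sign +
step 3: pivot -10/11 → sign −
step 4: pivot -3/5 → sign −
signature = (3, 2, 0)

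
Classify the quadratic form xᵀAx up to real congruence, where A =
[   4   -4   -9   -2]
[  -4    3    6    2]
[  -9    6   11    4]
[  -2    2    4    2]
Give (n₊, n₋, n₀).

Answer: (2, 2, 0)

Derivation:
step 0: pivot 4 → sign +
step 1: pivot -1 → sign −
step 2: pivot -1/4 → sign −
step 3: pivot 2 → sign +
signature = (2, 2, 0)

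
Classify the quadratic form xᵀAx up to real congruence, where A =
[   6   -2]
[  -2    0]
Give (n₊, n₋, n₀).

step 0: pivot 6 → sign +
step 1: pivot -2/3 → sign −
signature = (1, 1, 0)

Answer: (1, 1, 0)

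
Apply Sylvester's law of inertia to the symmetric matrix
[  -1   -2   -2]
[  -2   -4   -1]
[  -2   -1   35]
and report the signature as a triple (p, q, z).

step 0: pivot -1 → sign −
step 1: pivot 39 → sign +
step 2: pivot -3/13 → sign −
signature = (1, 2, 0)

Answer: (1, 2, 0)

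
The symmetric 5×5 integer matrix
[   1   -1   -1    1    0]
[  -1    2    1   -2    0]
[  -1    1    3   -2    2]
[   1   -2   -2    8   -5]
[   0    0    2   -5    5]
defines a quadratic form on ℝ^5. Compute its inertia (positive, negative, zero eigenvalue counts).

step 0: pivot 1 → sign +
step 1: pivot 1 → sign +
step 2: pivot 2 → sign +
step 3: pivot 11/2 → sign +
step 4: pivot 1/11 → sign +
signature = (5, 0, 0)

Answer: (5, 0, 0)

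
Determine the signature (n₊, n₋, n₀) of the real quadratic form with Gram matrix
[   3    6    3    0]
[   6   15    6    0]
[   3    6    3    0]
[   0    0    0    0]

Answer: (2, 0, 2)

Derivation:
step 0: pivot 3 → sign +
step 1: pivot 3 → sign +
step 2: row/col 2 already zero → sign 0
step 3: row/col 3 already zero → sign 0
signature = (2, 0, 2)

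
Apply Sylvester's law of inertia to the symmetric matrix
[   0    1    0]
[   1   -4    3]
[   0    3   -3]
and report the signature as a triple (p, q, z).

Answer: (1, 2, 0)

Derivation:
step 0: pivot -4 → sign −
step 1: pivot 1/4 → sign +
step 2: pivot -3 → sign −
signature = (1, 2, 0)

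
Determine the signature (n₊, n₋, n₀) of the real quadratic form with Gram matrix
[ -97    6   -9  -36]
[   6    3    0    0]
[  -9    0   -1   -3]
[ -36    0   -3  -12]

step 0: pivot -97 → sign −
step 1: pivot 327/97 → sign +
step 2: pivot -28/109 → sign −
step 3: pivot -3/28 → sign −
signature = (1, 3, 0)

Answer: (1, 3, 0)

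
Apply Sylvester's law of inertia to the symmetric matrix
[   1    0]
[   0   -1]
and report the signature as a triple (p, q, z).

step 0: pivot 1 → sign +
step 1: pivot -1 → sign −
signature = (1, 1, 0)

Answer: (1, 1, 0)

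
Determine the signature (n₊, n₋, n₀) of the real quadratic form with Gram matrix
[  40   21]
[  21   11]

Answer: (1, 1, 0)

Derivation:
step 0: pivot 40 → sign +
step 1: pivot -1/40 → sign −
signature = (1, 1, 0)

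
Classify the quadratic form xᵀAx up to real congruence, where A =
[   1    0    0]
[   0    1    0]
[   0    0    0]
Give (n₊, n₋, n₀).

Answer: (2, 0, 1)

Derivation:
step 0: pivot 1 → sign +
step 1: pivot 1 → sign +
step 2: row/col 2 already zero → sign 0
signature = (2, 0, 1)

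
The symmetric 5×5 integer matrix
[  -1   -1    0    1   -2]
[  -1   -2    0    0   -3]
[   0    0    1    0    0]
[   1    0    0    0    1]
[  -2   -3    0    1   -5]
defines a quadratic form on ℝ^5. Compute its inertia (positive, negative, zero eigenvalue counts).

step 0: pivot -1 → sign −
step 1: pivot -1 → sign −
step 2: pivot 1 → sign +
step 3: pivot 2 → sign +
step 4: row/col 4 already zero → sign 0
signature = (2, 2, 1)

Answer: (2, 2, 1)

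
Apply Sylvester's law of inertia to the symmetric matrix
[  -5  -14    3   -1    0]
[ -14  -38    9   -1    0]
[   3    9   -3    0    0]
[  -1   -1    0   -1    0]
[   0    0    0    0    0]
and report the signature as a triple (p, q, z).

Answer: (1, 3, 1)

Derivation:
step 0: pivot -5 → sign −
step 1: pivot 6/5 → sign +
step 2: pivot -3/2 → sign −
step 3: pivot -2 → sign −
step 4: row/col 4 already zero → sign 0
signature = (1, 3, 1)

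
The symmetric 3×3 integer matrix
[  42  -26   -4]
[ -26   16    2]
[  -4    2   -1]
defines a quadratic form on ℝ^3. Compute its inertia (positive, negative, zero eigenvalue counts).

Answer: (2, 1, 0)

Derivation:
step 0: pivot 42 → sign +
step 1: pivot -2/21 → sign −
step 2: pivot 1 → sign +
signature = (2, 1, 0)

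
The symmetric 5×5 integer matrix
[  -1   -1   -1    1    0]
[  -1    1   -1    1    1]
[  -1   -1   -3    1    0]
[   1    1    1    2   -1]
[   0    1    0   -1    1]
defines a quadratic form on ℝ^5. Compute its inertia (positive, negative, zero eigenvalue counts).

Answer: (3, 2, 0)

Derivation:
step 0: pivot -1 → sign −
step 1: pivot 2 → sign +
step 2: pivot -2 → sign −
step 3: pivot 3 → sign +
step 4: pivot 1/6 → sign +
signature = (3, 2, 0)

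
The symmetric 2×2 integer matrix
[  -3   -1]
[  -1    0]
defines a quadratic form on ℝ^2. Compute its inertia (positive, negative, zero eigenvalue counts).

Answer: (1, 1, 0)

Derivation:
step 0: pivot -3 → sign −
step 1: pivot 1/3 → sign +
signature = (1, 1, 0)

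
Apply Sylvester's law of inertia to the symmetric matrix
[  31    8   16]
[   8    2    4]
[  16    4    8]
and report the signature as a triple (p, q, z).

step 0: pivot 31 → sign +
step 1: pivot -2/31 → sign −
step 2: row/col 2 already zero → sign 0
signature = (1, 1, 1)

Answer: (1, 1, 1)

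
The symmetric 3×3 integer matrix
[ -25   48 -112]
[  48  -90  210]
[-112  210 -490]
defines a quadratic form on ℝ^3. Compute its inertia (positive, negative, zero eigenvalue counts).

Answer: (1, 1, 1)

Derivation:
step 0: pivot -25 → sign −
step 1: pivot 54/25 → sign +
step 2: row/col 2 already zero → sign 0
signature = (1, 1, 1)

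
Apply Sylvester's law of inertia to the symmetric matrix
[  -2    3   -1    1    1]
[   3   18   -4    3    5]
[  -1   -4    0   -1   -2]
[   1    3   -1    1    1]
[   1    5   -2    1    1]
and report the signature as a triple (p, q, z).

step 0: pivot -2 → sign −
step 1: pivot 45/2 → sign +
step 2: pivot -38/45 → sign −
step 3: pivot 15/19 → sign +
step 4: pivot 1/10 → sign +
signature = (3, 2, 0)

Answer: (3, 2, 0)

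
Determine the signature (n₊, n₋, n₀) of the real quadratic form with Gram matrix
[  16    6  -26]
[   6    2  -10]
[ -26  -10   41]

step 0: pivot 16 → sign +
step 1: pivot -1/4 → sign −
step 2: pivot -1 → sign −
signature = (1, 2, 0)

Answer: (1, 2, 0)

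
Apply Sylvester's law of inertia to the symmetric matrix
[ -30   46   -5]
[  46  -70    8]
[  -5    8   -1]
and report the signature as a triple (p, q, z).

Answer: (1, 2, 0)

Derivation:
step 0: pivot -30 → sign −
step 1: pivot 8/15 → sign +
step 2: pivot -3/8 → sign −
signature = (1, 2, 0)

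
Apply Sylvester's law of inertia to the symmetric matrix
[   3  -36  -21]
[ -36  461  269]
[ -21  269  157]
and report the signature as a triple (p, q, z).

step 0: pivot 3 → sign +
step 1: pivot 29 → sign +
step 2: pivot 1/29 → sign +
signature = (3, 0, 0)

Answer: (3, 0, 0)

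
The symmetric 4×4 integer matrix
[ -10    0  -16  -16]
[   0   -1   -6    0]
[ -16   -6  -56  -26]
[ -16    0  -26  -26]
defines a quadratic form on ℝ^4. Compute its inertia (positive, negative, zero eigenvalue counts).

Answer: (1, 3, 0)

Derivation:
step 0: pivot -10 → sign −
step 1: pivot -1 → sign −
step 2: pivot 28/5 → sign +
step 3: pivot -3/7 → sign −
signature = (1, 3, 0)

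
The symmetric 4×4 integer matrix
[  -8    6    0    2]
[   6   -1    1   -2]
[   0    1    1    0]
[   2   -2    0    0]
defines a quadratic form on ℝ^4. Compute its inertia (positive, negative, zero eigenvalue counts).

step 0: pivot -8 → sign −
step 1: pivot 7/2 → sign +
step 2: pivot 5/7 → sign +
step 3: pivot 2/5 → sign +
signature = (3, 1, 0)

Answer: (3, 1, 0)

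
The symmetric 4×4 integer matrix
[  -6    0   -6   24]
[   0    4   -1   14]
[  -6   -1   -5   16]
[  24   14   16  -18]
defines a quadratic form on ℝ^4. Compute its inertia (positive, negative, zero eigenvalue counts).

step 0: pivot -6 → sign −
step 1: pivot 4 → sign +
step 2: pivot 3/4 → sign +
step 3: pivot 2 → sign +
signature = (3, 1, 0)

Answer: (3, 1, 0)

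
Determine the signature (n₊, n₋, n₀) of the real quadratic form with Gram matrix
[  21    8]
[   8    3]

step 0: pivot 21 → sign +
step 1: pivot -1/21 → sign −
signature = (1, 1, 0)

Answer: (1, 1, 0)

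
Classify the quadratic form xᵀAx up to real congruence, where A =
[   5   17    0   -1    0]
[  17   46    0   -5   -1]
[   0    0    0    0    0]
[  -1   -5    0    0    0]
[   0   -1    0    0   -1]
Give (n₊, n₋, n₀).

Answer: (2, 2, 1)

Derivation:
step 0: pivot 5 → sign +
step 1: pivot -59/5 → sign −
step 2: pivot 1/59 → sign +
step 3: pivot -2 → sign −
step 4: row/col 4 already zero → sign 0
signature = (2, 2, 1)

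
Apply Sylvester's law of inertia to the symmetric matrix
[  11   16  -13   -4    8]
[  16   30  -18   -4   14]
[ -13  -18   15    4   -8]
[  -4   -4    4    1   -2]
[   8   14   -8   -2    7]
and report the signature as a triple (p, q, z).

step 0: pivot 11 → sign +
step 1: pivot 74/11 → sign +
step 2: pivot -18/37 → sign −
step 3: pivot 1 → sign +
step 4: pivot -1 → sign −
signature = (3, 2, 0)

Answer: (3, 2, 0)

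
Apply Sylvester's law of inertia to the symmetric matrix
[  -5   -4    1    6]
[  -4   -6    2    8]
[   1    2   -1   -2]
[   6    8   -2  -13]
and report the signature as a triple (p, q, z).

step 0: pivot -5 → sign −
step 1: pivot -14/5 → sign −
step 2: pivot -2/7 → sign −
step 3: pivot -1 → sign −
signature = (0, 4, 0)

Answer: (0, 4, 0)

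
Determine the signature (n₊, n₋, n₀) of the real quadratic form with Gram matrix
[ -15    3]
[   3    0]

Answer: (1, 1, 0)

Derivation:
step 0: pivot -15 → sign −
step 1: pivot 3/5 → sign +
signature = (1, 1, 0)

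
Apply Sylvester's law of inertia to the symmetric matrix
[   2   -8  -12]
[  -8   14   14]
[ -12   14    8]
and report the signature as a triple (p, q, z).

Answer: (2, 1, 0)

Derivation:
step 0: pivot 2 → sign +
step 1: pivot -18 → sign −
step 2: pivot 2/9 → sign +
signature = (2, 1, 0)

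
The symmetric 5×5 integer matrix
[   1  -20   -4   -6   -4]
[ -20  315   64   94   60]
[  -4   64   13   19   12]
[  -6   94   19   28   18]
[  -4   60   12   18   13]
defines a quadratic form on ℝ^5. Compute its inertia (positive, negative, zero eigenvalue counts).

Answer: (3, 2, 0)

Derivation:
step 0: pivot 1 → sign +
step 1: pivot -85 → sign −
step 2: pivot 1/85 → sign +
step 3: pivot -1 → sign −
step 4: pivot 1 → sign +
signature = (3, 2, 0)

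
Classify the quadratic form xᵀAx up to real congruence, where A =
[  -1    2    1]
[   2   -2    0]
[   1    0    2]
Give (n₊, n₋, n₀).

Answer: (2, 1, 0)

Derivation:
step 0: pivot -1 → sign −
step 1: pivot 2 → sign +
step 2: pivot 1 → sign +
signature = (2, 1, 0)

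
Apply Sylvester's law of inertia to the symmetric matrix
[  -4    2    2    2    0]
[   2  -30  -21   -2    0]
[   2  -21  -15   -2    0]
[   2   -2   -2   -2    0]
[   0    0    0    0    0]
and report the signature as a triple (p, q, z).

step 0: pivot -4 → sign −
step 1: pivot -29 → sign −
step 2: pivot -6/29 → sign −
step 3: pivot -1/2 → sign −
step 4: row/col 4 already zero → sign 0
signature = (0, 4, 1)

Answer: (0, 4, 1)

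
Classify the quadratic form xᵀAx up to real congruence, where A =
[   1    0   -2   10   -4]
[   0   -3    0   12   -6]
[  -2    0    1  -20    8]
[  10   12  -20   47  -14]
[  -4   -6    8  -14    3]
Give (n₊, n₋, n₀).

Answer: (1, 4, 0)

Derivation:
step 0: pivot 1 → sign +
step 1: pivot -3 → sign −
step 2: pivot -3 → sign −
step 3: pivot -5 → sign −
step 4: pivot -1/5 → sign −
signature = (1, 4, 0)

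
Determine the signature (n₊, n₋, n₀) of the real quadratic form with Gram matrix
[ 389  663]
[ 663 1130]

step 0: pivot 389 → sign +
step 1: pivot 1/389 → sign +
signature = (2, 0, 0)

Answer: (2, 0, 0)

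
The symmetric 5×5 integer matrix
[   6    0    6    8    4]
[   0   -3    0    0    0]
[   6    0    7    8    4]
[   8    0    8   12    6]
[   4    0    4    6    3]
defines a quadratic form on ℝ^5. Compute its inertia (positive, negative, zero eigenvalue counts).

Answer: (3, 1, 1)

Derivation:
step 0: pivot 6 → sign +
step 1: pivot -3 → sign −
step 2: pivot 1 → sign +
step 3: pivot 4/3 → sign +
step 4: row/col 4 already zero → sign 0
signature = (3, 1, 1)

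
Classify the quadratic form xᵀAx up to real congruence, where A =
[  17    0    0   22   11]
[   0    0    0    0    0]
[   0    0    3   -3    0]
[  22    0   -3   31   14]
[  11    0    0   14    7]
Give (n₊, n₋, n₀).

Answer: (2, 1, 2)

Derivation:
step 0: pivot 17 → sign +
step 1: pivot 3 → sign +
step 2: pivot -8/17 → sign −
step 3: row/col 3 already zero → sign 0
step 4: row/col 4 already zero → sign 0
signature = (2, 1, 2)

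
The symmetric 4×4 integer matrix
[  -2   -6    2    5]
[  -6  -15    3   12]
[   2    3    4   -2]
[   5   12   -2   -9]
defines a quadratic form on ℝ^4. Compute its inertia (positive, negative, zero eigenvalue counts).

step 0: pivot -2 → sign −
step 1: pivot 3 → sign +
step 2: pivot 3 → sign +
step 3: pivot 1/2 → sign +
signature = (3, 1, 0)

Answer: (3, 1, 0)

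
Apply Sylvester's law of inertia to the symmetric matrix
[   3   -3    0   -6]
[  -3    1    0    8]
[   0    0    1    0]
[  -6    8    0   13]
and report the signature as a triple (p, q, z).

step 0: pivot 3 → sign +
step 1: pivot -2 → sign −
step 2: pivot 1 → sign +
step 3: pivot 3 → sign +
signature = (3, 1, 0)

Answer: (3, 1, 0)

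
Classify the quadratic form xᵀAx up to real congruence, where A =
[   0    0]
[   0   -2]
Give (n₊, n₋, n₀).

Answer: (0, 1, 1)

Derivation:
step 0: pivot -2 → sign −
step 1: row/col 1 already zero → sign 0
signature = (0, 1, 1)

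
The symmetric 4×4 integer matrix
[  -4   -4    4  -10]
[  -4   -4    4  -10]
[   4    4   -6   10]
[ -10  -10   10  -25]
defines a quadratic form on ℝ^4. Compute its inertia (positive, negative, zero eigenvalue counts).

Answer: (0, 2, 2)

Derivation:
step 0: pivot -4 → sign −
step 1: pivot -2 → sign −
step 2: row/col 2 already zero → sign 0
step 3: row/col 3 already zero → sign 0
signature = (0, 2, 2)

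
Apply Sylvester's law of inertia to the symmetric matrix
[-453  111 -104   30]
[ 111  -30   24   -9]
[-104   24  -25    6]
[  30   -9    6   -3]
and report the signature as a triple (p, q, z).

Answer: (0, 4, 0)

Derivation:
step 0: pivot -453 → sign −
step 1: pivot -423/151 → sign −
step 2: pivot -143/423 → sign −
step 3: pivot -6/143 → sign −
signature = (0, 4, 0)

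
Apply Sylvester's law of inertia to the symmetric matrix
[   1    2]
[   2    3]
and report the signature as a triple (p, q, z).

step 0: pivot 1 → sign +
step 1: pivot -1 → sign −
signature = (1, 1, 0)

Answer: (1, 1, 0)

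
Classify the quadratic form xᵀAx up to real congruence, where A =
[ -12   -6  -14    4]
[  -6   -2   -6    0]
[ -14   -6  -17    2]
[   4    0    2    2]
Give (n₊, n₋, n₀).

step 0: pivot -12 → sign −
step 1: pivot 1 → sign +
step 2: pivot -5/3 → sign −
step 3: pivot -2/5 → sign −
signature = (1, 3, 0)

Answer: (1, 3, 0)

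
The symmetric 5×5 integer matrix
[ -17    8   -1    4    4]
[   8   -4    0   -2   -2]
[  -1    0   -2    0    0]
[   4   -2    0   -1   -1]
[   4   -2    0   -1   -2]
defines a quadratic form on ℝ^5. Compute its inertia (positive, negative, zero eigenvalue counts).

Answer: (0, 4, 1)

Derivation:
step 0: pivot -17 → sign −
step 1: pivot -4/17 → sign −
step 2: pivot -1 → sign −
step 3: pivot -1 → sign −
step 4: row/col 4 already zero → sign 0
signature = (0, 4, 1)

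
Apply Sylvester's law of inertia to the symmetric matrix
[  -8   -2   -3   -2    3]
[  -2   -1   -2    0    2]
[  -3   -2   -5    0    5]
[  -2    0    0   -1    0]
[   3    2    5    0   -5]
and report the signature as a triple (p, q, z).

Answer: (1, 3, 1)

Derivation:
step 0: pivot -8 → sign −
step 1: pivot -1/2 → sign −
step 2: pivot -3/4 → sign −
step 3: pivot 1/3 → sign +
step 4: row/col 4 already zero → sign 0
signature = (1, 3, 1)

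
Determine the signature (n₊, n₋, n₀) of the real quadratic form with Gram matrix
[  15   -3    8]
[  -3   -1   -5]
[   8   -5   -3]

step 0: pivot 15 → sign +
step 1: pivot -8/5 → sign −
step 2: pivot -1/24 → sign −
signature = (1, 2, 0)

Answer: (1, 2, 0)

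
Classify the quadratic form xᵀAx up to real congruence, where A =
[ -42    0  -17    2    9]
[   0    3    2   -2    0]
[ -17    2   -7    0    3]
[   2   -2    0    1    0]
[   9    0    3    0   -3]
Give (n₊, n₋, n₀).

step 0: pivot -42 → sign −
step 1: pivot 3 → sign +
step 2: pivot -61/42 → sign −
step 3: pivot -3/61 → sign −
step 4: row/col 4 already zero → sign 0
signature = (1, 3, 1)

Answer: (1, 3, 1)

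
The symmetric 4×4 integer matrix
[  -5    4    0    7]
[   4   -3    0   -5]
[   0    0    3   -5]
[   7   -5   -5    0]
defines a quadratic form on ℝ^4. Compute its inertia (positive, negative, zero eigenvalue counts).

Answer: (2, 2, 0)

Derivation:
step 0: pivot -5 → sign −
step 1: pivot 1/5 → sign +
step 2: pivot 3 → sign +
step 3: pivot -1/3 → sign −
signature = (2, 2, 0)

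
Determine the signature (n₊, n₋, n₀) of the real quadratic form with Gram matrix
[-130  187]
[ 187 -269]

step 0: pivot -130 → sign −
step 1: pivot -1/130 → sign −
signature = (0, 2, 0)

Answer: (0, 2, 0)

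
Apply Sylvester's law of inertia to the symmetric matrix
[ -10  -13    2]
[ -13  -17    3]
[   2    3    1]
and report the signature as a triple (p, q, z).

step 0: pivot -10 → sign −
step 1: pivot -1/10 → sign −
step 2: pivot 3 → sign +
signature = (1, 2, 0)

Answer: (1, 2, 0)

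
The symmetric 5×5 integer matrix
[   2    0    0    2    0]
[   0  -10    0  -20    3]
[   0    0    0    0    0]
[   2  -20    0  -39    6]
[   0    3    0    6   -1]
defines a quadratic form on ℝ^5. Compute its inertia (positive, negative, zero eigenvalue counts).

Answer: (1, 3, 1)

Derivation:
step 0: pivot 2 → sign +
step 1: pivot -10 → sign −
step 2: pivot -1 → sign −
step 3: pivot -1/10 → sign −
step 4: row/col 4 already zero → sign 0
signature = (1, 3, 1)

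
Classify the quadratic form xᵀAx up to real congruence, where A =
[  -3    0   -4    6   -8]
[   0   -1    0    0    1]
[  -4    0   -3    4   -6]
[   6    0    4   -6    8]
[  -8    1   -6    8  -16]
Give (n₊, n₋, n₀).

Answer: (1, 4, 0)

Derivation:
step 0: pivot -3 → sign −
step 1: pivot -1 → sign −
step 2: pivot 7/3 → sign +
step 3: pivot -6/7 → sign −
step 4: pivot -3 → sign −
signature = (1, 4, 0)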